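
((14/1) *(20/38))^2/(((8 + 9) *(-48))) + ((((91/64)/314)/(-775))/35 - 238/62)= -5598956847343/1433701392000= -3.91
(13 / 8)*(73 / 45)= 949 / 360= 2.64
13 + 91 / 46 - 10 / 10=13.98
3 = 3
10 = 10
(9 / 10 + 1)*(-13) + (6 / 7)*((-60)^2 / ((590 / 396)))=8451589 / 4130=2046.39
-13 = -13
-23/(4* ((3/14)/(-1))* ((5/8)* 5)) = 644/75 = 8.59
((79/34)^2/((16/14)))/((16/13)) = 567931/147968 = 3.84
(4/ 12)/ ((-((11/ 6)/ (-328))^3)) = 2540703744/ 1331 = 1908868.33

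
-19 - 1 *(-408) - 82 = 307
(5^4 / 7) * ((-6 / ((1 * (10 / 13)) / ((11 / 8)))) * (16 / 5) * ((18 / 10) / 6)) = -919.29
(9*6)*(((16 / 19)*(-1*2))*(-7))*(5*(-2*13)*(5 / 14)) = -561600 / 19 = -29557.89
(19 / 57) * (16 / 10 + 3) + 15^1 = 248 / 15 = 16.53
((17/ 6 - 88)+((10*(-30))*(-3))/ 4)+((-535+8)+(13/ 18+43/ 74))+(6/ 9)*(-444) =-454121/ 666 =-681.86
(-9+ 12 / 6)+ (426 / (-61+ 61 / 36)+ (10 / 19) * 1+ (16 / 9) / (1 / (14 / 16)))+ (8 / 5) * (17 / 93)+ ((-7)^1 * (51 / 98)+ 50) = 34.55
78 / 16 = 39 / 8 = 4.88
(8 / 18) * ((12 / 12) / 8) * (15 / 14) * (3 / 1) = 5 / 28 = 0.18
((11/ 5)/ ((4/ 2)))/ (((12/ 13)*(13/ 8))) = 11/ 15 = 0.73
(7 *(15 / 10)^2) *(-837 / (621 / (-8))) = 3906 / 23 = 169.83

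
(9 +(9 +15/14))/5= 267/70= 3.81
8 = 8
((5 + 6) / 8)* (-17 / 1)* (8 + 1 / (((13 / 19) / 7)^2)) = -3560667 / 1352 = -2633.63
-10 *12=-120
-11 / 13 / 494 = -0.00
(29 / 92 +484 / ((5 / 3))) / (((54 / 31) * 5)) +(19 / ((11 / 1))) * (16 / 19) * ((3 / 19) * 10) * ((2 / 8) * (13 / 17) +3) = 17963481247 / 441282600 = 40.71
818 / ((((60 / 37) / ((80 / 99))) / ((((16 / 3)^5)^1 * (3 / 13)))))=126944804864 / 312741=405910.34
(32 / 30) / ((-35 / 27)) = -144 / 175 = -0.82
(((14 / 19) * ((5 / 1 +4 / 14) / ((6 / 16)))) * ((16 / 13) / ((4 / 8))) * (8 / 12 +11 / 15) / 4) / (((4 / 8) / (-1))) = -66304 / 3705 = -17.90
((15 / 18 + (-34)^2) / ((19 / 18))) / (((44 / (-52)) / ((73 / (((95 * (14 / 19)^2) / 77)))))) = -19761027 / 140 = -141150.19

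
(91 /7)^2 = 169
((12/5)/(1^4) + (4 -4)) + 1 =17/5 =3.40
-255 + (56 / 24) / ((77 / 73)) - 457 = -23423 / 33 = -709.79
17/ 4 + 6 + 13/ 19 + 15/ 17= 15267/ 1292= 11.82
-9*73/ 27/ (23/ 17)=-1241/ 69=-17.99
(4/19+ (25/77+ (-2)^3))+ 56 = 48.54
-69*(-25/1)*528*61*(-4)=-222235200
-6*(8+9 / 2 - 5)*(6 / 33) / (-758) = 45 / 4169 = 0.01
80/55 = 16/11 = 1.45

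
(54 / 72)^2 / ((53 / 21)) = 189 / 848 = 0.22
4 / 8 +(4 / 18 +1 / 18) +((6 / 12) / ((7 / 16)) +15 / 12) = 799 / 252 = 3.17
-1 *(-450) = 450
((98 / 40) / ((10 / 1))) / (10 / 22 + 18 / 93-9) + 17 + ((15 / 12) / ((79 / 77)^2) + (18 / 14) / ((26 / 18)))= 6161996429721 / 323493497600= 19.05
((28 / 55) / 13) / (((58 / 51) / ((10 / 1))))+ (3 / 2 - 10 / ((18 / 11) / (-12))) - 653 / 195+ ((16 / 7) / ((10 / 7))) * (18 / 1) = 4173083 / 41470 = 100.63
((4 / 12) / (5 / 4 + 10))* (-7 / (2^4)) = -7 / 540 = -0.01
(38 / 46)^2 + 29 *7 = 107748 / 529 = 203.68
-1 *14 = -14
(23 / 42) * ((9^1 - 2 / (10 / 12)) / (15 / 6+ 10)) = 253 / 875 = 0.29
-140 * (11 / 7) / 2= -110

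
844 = 844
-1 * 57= -57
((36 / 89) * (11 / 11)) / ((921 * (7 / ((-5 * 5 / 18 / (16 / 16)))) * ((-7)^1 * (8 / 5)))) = 125 / 16065924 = 0.00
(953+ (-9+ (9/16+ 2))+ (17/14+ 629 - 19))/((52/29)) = 5059659/5824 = 868.76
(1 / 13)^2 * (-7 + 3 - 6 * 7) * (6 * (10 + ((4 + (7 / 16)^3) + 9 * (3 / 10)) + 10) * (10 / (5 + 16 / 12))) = -69.07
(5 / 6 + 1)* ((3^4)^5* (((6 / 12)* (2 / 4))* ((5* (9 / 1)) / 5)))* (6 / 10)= 345191655699 / 40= 8629791392.48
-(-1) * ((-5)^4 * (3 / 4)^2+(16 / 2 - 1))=5737 / 16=358.56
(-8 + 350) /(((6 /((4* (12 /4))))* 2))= 342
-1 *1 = -1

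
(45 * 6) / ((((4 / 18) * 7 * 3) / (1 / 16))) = 405 / 112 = 3.62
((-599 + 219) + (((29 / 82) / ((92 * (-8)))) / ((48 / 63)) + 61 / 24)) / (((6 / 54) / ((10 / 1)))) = -16401890445 / 482816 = -33971.31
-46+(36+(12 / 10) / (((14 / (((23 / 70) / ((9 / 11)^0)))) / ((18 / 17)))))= -207629 / 20825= -9.97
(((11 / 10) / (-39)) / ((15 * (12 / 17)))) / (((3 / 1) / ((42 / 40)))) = -0.00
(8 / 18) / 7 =0.06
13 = 13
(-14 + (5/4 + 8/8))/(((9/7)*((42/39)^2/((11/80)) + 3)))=-0.80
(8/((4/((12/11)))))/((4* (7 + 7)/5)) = 15/77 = 0.19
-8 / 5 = -1.60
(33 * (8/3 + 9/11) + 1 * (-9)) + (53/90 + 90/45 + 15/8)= 39767/360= 110.46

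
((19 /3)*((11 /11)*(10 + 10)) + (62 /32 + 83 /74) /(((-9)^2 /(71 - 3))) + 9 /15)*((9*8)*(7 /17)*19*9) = 2070091534 /3145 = 658216.70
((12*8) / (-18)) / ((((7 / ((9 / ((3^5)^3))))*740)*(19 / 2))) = -8 / 117684952245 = -0.00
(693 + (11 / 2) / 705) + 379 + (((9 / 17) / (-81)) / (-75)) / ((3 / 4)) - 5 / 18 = 1734032573 / 1617975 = 1071.73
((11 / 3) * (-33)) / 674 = -0.18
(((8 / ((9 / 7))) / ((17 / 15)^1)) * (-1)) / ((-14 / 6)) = 40 / 17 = 2.35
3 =3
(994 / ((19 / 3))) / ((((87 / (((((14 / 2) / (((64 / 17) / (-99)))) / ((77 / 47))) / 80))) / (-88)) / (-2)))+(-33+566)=7676083 / 88160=87.07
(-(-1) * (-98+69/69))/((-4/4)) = 97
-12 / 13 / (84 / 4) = -4 / 91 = -0.04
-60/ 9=-20/ 3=-6.67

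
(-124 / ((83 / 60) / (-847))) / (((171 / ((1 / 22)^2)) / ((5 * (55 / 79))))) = 1193500 / 373749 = 3.19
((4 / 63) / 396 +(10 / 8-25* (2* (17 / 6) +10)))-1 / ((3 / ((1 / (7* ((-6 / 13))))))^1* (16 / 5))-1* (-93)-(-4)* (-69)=-114438325 / 199584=-573.38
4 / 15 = 0.27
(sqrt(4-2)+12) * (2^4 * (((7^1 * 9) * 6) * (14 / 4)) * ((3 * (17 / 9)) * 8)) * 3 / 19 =2878848 * sqrt(2) / 19+34546176 / 19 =2032499.05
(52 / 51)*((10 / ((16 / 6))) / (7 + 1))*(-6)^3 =-1755 / 17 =-103.24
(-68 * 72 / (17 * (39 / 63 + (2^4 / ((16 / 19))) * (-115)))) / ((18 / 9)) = 189 / 2867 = 0.07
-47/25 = -1.88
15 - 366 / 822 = 14.55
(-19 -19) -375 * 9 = -3413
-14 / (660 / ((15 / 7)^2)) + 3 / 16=111 / 1232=0.09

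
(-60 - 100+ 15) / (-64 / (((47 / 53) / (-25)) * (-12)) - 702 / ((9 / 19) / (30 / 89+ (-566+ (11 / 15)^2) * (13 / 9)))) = -409411125 / 3415946357254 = -0.00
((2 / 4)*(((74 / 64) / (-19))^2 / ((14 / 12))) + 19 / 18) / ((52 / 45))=123098095 / 134557696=0.91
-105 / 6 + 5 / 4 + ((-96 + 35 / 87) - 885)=-346903 / 348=-996.85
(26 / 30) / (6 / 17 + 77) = 221 / 19725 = 0.01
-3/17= -0.18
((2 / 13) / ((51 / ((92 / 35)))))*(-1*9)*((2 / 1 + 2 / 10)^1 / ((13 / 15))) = -18216 / 100555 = -0.18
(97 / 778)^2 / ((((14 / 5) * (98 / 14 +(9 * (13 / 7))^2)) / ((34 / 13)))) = 5598355 / 110413486144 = 0.00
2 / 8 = 1 / 4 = 0.25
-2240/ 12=-186.67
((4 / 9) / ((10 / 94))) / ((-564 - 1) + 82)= -188 / 21735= -0.01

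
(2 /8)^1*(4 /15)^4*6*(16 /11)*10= 4096 /37125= 0.11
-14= -14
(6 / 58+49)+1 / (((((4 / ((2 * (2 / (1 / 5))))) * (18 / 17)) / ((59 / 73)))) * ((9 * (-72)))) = 1212350693 / 24692688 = 49.10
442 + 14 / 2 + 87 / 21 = 3172 / 7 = 453.14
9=9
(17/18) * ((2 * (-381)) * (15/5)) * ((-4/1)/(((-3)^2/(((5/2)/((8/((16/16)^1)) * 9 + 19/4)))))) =86360/2763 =31.26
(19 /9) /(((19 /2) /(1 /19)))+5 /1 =857 /171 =5.01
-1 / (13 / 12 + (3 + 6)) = -12 / 121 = -0.10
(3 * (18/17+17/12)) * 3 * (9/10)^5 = 17891847/1360000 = 13.16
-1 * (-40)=40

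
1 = 1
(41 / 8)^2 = 1681 / 64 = 26.27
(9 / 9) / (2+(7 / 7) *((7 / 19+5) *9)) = 19 / 956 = 0.02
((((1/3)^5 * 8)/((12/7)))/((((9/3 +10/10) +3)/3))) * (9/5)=0.01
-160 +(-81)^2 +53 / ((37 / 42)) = 239063 / 37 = 6461.16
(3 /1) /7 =0.43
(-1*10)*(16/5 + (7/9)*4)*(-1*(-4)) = -2272/9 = -252.44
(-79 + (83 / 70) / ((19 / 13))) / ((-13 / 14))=84.20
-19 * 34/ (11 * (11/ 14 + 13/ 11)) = -29.85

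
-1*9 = -9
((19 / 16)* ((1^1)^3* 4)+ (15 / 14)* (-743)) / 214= -22157 / 5992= -3.70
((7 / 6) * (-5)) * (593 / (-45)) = 4151 / 54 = 76.87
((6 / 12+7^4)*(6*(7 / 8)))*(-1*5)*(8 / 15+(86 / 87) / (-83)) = -316474473 / 9628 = -32870.22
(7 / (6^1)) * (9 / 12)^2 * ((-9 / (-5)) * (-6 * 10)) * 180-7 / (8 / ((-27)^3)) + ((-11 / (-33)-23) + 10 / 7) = 746573 / 168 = 4443.89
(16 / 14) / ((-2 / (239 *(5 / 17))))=-4780 / 119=-40.17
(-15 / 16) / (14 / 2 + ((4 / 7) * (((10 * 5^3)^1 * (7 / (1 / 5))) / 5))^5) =-5 / 16666666666666666704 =-0.00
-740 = -740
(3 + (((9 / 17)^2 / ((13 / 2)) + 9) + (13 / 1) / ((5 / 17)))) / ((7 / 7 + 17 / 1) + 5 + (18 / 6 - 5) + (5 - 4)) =1056527 / 413270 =2.56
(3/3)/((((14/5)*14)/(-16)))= -20/49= -0.41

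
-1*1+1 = 0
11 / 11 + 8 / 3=11 / 3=3.67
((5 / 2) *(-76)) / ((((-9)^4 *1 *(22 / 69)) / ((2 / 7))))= -4370 / 168399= -0.03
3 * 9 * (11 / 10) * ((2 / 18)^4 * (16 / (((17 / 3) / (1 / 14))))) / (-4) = -11 / 48195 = -0.00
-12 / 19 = -0.63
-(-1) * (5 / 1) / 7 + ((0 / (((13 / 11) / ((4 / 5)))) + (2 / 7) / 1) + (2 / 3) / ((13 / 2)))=43 / 39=1.10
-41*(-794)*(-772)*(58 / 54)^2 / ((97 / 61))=-1289280726088 / 70713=-18232584.19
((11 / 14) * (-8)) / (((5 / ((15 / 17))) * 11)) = -12 / 119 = -0.10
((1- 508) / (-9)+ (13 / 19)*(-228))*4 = -1196 / 3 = -398.67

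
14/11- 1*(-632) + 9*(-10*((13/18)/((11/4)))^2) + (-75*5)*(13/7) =-69.36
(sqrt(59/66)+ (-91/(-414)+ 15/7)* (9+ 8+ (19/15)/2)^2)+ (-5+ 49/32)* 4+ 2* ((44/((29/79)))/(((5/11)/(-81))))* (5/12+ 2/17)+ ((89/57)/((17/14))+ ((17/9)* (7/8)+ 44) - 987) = -24478348259497/1062217800+ sqrt(3894)/66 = -23043.62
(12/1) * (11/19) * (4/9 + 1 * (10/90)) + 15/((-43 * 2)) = 18065/4902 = 3.69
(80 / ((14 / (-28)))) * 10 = -1600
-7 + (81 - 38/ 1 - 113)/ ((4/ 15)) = -539/ 2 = -269.50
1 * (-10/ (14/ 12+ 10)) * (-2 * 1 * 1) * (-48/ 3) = -1920/ 67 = -28.66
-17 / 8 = -2.12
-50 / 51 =-0.98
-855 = -855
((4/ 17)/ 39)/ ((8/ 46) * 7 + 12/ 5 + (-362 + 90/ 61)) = -7015/ 414988938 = -0.00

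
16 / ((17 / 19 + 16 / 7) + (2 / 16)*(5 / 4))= 4.80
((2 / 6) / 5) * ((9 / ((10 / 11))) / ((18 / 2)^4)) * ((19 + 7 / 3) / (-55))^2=2048 / 135320625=0.00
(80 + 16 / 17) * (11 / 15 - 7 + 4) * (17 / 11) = -46784 / 165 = -283.54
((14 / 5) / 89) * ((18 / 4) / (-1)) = -63 / 445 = -0.14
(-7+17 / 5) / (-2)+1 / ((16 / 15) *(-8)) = 1077 / 640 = 1.68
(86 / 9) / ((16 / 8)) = 43 / 9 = 4.78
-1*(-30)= 30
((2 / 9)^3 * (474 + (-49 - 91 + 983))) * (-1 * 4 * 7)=-98336 / 243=-404.67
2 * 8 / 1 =16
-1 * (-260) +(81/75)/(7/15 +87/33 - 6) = 620509/2390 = 259.63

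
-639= -639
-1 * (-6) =6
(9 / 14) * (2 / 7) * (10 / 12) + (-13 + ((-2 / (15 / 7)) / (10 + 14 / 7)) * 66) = -26431 / 1470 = -17.98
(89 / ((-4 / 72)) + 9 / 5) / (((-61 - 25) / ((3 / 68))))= 24003 / 29240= 0.82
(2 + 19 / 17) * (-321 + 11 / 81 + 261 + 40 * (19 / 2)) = 1374343 / 1377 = 998.07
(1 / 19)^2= 1 / 361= 0.00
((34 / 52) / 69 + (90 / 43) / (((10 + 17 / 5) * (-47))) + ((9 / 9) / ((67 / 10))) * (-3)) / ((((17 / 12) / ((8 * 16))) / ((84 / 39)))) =-768951507968 / 8947559153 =-85.94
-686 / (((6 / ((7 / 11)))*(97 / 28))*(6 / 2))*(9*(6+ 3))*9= -5445468 / 1067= -5103.53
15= 15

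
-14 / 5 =-2.80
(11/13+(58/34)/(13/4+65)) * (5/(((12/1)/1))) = 0.36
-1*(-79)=79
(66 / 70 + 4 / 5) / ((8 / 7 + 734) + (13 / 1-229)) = 61 / 18170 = 0.00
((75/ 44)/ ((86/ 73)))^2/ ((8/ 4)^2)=29975625/ 57274624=0.52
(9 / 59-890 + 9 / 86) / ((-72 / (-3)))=-4514555 / 121776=-37.07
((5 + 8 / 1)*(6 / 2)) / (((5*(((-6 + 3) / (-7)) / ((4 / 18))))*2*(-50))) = -91 / 2250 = -0.04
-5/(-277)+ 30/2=4160/277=15.02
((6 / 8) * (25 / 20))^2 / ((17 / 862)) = 96975 / 2176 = 44.57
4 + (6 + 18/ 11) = 128/ 11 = 11.64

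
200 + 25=225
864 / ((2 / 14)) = 6048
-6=-6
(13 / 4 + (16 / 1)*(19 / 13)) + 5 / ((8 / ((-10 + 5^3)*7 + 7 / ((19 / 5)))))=131135 / 247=530.91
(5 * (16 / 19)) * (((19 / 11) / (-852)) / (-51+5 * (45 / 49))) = 490 / 2663991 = 0.00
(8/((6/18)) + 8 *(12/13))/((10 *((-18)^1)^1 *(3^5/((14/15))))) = -476/710775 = -0.00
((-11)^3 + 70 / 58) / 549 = -38564 / 15921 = -2.42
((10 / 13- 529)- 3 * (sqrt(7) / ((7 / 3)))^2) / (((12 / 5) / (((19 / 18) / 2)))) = -127775 / 1092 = -117.01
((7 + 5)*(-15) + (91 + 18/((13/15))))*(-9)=7983/13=614.08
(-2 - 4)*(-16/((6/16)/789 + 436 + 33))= 0.20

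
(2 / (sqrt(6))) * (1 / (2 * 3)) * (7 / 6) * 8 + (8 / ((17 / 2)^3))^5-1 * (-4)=14 * sqrt(6) / 27 + 11449692207113004996 / 2862423051509815793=5.27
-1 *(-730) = 730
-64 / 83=-0.77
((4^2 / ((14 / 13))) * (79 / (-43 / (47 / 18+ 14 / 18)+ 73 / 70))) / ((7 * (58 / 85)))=-212999800 / 10094581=-21.10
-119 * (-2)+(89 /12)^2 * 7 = 89719 /144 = 623.05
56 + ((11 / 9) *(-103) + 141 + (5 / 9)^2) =5785 / 81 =71.42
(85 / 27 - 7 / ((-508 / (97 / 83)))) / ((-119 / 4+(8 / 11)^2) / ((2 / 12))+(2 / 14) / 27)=-3051125231 / 169053163798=-0.02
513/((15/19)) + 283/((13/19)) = 69122/65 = 1063.42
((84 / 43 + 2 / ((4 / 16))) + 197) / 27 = 8899 / 1161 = 7.66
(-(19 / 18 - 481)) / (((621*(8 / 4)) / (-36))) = -8639 / 621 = -13.91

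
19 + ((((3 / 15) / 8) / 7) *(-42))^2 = 19.02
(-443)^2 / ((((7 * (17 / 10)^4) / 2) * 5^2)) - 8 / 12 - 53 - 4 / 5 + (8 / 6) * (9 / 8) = 3780971917 / 17539410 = 215.57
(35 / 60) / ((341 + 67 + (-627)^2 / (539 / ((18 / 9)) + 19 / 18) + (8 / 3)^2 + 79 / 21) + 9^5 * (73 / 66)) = 3937395 / 453477809542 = 0.00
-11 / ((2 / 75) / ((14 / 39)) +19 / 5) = -2.84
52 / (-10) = -26 / 5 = -5.20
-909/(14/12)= -5454/7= -779.14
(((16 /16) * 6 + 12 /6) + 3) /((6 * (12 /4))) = 11 /18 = 0.61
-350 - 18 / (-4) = -691 / 2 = -345.50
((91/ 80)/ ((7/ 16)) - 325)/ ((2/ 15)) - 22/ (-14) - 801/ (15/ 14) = -110741/ 35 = -3164.03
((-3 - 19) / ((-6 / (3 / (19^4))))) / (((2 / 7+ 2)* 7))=11 / 2085136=0.00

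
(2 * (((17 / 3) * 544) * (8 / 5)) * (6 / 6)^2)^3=3239689670623232 / 3375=959908050555.03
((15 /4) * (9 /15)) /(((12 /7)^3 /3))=343 /256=1.34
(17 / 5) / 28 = 17 / 140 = 0.12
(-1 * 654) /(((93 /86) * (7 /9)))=-168732 /217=-777.57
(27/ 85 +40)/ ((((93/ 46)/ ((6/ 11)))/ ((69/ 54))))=3625766/ 260865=13.90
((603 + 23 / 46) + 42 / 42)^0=1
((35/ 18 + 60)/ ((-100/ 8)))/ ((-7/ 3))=223/ 105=2.12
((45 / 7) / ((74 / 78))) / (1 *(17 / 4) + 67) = 468 / 4921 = 0.10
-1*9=-9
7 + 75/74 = 593/74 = 8.01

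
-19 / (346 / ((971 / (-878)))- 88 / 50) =461225 / 7637424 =0.06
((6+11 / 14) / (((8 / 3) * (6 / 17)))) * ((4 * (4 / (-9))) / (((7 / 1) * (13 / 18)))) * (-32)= 81.13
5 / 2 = 2.50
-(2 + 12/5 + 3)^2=-1369/25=-54.76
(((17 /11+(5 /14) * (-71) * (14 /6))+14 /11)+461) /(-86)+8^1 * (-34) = -1570579 /5676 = -276.71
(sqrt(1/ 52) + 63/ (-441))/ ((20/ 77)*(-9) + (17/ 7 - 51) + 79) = -11/ 2163 + 11*sqrt(13)/ 8034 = -0.00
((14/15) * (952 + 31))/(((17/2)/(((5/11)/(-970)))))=-13762/272085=-0.05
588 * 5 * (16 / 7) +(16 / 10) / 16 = 67201 / 10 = 6720.10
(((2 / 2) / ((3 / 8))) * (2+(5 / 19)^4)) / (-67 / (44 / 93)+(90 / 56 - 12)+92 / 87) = -9334547376 / 263563145215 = -0.04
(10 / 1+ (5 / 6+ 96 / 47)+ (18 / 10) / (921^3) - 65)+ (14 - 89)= -1728784745147 / 13599188210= -127.12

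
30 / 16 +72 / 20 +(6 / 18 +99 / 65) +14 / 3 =6239 / 520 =12.00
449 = 449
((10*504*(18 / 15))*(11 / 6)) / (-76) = -2772 / 19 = -145.89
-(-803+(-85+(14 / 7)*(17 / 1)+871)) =-17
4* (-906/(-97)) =3624/97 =37.36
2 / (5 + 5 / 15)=3 / 8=0.38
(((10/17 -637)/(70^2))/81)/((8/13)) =-0.00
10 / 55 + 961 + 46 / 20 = 105983 / 110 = 963.48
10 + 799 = 809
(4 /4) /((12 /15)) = 1.25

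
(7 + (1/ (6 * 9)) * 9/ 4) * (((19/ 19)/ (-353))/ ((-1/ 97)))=16393/ 8472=1.93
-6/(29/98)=-588/29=-20.28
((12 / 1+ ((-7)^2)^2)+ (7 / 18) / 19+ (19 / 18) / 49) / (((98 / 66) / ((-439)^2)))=42862628377349 / 136857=313192809.85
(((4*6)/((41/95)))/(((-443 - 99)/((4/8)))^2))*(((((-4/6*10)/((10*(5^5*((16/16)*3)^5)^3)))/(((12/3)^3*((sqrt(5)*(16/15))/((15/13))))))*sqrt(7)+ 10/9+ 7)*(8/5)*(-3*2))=-11096/3011081+ 19*sqrt(35)/8126076043114453125000000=-0.00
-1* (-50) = 50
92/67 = 1.37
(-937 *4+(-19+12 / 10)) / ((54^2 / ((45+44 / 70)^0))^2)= -18829 / 42515280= -0.00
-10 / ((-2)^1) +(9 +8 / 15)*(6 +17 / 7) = 8962 / 105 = 85.35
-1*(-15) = 15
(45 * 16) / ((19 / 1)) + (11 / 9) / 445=2883809 / 76095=37.90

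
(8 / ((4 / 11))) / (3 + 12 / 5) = 110 / 27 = 4.07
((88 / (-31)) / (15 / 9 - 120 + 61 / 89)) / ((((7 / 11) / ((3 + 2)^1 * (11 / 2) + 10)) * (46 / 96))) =116305200 / 39194323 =2.97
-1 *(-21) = 21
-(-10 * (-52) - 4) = -516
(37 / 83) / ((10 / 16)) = 296 / 415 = 0.71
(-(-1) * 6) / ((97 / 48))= 288 / 97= 2.97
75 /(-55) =-1.36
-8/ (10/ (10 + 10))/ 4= -4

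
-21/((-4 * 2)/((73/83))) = 1533/664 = 2.31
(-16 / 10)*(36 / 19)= -288 / 95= -3.03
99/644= 0.15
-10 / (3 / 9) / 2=-15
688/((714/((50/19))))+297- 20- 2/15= 9475933/33915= 279.40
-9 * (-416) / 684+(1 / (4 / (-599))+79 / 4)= -2366 / 19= -124.53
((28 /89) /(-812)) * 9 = -0.00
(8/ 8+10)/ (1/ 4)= 44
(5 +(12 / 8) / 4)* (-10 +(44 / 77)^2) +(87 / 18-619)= -391703 / 588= -666.16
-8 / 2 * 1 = -4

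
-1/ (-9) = 1/ 9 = 0.11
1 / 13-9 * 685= -6164.92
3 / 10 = 0.30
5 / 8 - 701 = -5603 / 8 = -700.38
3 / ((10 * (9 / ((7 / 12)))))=7 / 360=0.02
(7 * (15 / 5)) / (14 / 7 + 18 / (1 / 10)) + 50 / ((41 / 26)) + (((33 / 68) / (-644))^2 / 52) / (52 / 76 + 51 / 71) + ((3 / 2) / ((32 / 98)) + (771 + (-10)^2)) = 638133958371039111 / 703242659065856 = 907.42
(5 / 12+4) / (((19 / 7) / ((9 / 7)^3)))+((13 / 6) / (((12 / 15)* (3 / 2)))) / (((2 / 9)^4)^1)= 44321499 / 59584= 743.85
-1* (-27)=27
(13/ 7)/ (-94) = -13/ 658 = -0.02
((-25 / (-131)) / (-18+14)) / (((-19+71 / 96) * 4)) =150 / 229643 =0.00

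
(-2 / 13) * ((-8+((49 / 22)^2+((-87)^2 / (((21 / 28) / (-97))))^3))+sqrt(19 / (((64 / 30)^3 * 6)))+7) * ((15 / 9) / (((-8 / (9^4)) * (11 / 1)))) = -4964906536076706085478565 / 276848+164025 * sqrt(95) / 146432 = -17933691180997175643.15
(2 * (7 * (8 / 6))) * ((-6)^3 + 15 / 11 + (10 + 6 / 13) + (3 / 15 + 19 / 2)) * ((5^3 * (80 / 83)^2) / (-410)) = 124588352000 / 121170621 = 1028.21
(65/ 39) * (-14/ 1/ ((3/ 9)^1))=-70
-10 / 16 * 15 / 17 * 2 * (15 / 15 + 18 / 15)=-2.43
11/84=0.13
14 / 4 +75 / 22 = 76 / 11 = 6.91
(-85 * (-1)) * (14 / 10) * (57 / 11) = 6783 / 11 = 616.64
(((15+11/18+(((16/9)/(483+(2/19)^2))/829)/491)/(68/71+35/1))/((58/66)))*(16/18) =20768082907496540/47292431160839229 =0.44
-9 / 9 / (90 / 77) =-77 / 90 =-0.86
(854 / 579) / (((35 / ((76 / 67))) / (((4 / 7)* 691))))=25627808 / 1357755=18.88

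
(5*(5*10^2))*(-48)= -120000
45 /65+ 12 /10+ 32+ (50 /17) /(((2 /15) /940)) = 22949951 /1105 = 20769.19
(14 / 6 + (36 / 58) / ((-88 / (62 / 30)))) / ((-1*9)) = -44381 / 172260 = -0.26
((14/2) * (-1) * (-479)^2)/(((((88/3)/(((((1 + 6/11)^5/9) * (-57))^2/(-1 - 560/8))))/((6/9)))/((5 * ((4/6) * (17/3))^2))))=1689014312031771455148635/14767446759154749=114374159.57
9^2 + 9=90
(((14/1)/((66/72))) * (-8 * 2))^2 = 7225344/121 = 59713.59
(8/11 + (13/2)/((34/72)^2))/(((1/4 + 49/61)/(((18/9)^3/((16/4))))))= 46348288/817003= 56.73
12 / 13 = 0.92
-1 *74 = -74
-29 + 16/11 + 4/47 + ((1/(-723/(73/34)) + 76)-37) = 146618471/12708894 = 11.54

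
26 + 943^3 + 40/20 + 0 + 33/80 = 67084946833/80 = 838561835.41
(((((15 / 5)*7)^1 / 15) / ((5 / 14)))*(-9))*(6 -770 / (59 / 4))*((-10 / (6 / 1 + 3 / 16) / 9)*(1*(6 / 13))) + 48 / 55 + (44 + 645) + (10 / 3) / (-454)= 5312438764 / 9575995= 554.77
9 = 9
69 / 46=3 / 2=1.50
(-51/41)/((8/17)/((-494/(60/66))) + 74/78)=-7066917/5384981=-1.31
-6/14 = -3/7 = -0.43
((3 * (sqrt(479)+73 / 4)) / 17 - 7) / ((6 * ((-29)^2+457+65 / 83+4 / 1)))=0.00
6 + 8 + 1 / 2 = 14.50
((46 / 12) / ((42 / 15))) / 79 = 115 / 6636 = 0.02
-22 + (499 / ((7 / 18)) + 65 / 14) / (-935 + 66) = -25971 / 1106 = -23.48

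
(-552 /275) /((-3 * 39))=184 /10725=0.02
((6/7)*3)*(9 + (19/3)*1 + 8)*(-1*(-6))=360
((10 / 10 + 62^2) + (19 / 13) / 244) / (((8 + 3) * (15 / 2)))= 4065453 / 87230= 46.61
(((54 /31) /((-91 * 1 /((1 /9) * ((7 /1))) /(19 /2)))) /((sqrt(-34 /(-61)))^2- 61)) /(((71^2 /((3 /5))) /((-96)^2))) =32044032 /12483708835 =0.00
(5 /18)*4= 10 /9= 1.11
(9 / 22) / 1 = 9 / 22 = 0.41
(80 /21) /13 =80 /273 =0.29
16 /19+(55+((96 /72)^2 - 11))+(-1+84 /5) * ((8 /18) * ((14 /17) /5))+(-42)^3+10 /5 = -5380727894 /72675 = -74038.22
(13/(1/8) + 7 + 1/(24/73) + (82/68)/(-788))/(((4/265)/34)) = 256875.41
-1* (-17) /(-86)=-17 /86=-0.20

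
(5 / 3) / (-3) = -5 / 9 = -0.56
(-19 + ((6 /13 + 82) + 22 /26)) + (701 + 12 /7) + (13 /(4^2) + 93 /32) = 2244397 /2912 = 770.74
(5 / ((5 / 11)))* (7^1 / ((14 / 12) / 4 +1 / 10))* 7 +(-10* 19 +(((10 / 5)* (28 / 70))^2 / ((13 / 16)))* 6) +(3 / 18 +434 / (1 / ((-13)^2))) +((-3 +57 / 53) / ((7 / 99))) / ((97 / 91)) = 35107794250507 / 471172650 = 74511.53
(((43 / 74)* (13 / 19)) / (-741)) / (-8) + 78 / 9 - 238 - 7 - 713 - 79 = -219767159 / 213712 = -1028.33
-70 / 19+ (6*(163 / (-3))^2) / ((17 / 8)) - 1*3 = 8070499 / 969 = 8328.69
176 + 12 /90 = 2642 /15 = 176.13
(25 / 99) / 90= 5 / 1782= 0.00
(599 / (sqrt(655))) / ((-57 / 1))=-599 *sqrt(655) / 37335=-0.41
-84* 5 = -420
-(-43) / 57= 0.75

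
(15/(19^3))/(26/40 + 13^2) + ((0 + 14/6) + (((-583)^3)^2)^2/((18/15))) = 19934016550694665300881503907352625885617/15515058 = 1284817404530145185463148000000000.00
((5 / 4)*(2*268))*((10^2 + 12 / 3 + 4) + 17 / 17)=73030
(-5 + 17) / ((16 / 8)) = 6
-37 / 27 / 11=-37 / 297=-0.12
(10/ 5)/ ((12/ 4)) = 2/ 3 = 0.67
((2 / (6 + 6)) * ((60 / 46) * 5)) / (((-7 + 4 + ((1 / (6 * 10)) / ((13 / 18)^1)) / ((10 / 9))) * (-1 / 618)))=6695000 / 29693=225.47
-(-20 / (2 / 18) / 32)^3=177.98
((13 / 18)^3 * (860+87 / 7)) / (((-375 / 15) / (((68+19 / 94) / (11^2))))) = -28672297823 / 3869434800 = -7.41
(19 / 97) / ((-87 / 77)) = -1463 / 8439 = -0.17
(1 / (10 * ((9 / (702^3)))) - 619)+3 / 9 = 57648788 / 15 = 3843252.53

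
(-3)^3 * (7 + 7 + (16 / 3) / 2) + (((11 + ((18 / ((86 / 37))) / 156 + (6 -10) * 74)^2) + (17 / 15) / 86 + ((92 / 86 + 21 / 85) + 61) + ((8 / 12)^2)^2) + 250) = 3010632324116029 / 34422906960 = 87460.14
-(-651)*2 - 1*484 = 818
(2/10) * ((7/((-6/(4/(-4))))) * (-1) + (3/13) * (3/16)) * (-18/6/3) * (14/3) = 4907/4680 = 1.05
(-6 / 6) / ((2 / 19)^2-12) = 0.08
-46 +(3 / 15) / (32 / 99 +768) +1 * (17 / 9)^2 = -1307151821 / 30805920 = -42.43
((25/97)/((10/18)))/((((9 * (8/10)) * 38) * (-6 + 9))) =25/44232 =0.00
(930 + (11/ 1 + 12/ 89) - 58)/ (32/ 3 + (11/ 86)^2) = 1743954612/ 21096115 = 82.67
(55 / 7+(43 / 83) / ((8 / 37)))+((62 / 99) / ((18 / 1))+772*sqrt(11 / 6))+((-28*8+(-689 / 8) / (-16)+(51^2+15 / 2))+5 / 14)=386*sqrt(66) / 3+159063515815 / 66261888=3445.82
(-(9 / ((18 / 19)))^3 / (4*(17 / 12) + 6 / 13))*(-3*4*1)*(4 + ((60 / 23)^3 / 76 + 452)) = 2227344711228 / 2907913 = 765959.89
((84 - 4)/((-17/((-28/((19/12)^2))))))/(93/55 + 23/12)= 212889600/14612197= 14.57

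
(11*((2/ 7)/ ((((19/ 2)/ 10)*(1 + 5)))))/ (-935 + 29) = -110/ 180747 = -0.00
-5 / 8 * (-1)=5 / 8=0.62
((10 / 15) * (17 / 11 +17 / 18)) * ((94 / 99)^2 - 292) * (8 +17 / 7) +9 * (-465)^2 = 1940985.87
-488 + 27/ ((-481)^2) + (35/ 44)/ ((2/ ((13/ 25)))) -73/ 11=-50332342309/ 101798840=-494.43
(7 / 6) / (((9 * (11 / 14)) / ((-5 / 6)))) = -245 / 1782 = -0.14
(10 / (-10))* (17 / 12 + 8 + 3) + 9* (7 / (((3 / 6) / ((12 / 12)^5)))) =113.58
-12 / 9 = -4 / 3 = -1.33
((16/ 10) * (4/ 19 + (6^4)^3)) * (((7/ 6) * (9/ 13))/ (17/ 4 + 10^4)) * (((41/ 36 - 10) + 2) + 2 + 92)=3632797212384368/ 148262985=24502388.19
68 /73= 0.93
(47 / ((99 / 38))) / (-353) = -0.05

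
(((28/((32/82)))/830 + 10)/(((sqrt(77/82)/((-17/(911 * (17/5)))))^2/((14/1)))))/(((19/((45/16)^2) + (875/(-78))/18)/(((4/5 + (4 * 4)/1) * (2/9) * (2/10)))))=0.00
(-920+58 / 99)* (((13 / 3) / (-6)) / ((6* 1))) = 591643 / 5346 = 110.67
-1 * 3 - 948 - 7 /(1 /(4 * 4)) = -1063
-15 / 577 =-0.03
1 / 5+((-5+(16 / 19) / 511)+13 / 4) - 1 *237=-46321319 / 194180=-238.55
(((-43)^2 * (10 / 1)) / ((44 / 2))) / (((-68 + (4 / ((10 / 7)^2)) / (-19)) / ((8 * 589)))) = -58150.34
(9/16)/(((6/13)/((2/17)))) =39/272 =0.14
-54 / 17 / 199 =-0.02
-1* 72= -72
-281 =-281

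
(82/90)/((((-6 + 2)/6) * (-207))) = 41/6210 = 0.01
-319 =-319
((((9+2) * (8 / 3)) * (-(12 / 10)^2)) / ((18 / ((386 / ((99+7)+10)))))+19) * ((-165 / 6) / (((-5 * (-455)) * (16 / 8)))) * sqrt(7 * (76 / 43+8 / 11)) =-0.28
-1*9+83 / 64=-7.70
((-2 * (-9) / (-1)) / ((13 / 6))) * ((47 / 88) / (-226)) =1269 / 64636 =0.02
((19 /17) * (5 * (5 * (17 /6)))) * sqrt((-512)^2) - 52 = 121444 /3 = 40481.33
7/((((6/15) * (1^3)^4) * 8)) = 35/16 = 2.19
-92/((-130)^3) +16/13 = 676023/549250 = 1.23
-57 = -57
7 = 7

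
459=459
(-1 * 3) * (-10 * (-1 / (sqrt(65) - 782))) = 30 * sqrt(65) / 611459+23460 / 611459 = 0.04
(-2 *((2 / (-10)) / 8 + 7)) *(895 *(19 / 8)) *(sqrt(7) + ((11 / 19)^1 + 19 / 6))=-7108269 / 64-948879 *sqrt(7) / 32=-189519.76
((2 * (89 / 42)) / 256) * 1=89 / 5376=0.02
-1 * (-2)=2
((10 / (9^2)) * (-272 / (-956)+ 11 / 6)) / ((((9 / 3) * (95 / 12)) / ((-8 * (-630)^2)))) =-476201600 / 13623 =-34955.71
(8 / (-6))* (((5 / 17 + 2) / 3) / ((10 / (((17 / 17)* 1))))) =-26 / 255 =-0.10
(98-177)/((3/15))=-395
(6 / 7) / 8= 0.11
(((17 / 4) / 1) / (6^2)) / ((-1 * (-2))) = 0.06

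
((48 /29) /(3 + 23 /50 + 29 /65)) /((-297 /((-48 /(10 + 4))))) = 83200 /17008761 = 0.00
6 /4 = 3 /2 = 1.50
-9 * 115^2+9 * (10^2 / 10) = -118935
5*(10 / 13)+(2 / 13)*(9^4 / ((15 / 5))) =4424 / 13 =340.31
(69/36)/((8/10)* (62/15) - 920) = -0.00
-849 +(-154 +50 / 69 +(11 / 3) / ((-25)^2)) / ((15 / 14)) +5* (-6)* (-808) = 5012838889 / 215625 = 23247.95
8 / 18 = 4 / 9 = 0.44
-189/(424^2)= -189/179776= -0.00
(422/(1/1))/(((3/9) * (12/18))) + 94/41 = 77953/41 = 1901.29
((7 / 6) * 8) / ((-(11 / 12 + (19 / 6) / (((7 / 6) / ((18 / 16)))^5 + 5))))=-524365744 / 80198021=-6.54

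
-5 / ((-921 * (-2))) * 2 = -5 / 921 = -0.01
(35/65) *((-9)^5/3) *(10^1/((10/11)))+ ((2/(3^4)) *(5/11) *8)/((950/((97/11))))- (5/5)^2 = -1411171296292/12104235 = -116584.92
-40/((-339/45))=600/113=5.31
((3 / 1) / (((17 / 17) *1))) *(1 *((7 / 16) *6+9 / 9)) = 10.88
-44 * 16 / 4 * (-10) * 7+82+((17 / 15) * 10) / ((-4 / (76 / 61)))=12398.47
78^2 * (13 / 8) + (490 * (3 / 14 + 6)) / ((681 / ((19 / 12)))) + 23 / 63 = 565973215 / 57204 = 9893.94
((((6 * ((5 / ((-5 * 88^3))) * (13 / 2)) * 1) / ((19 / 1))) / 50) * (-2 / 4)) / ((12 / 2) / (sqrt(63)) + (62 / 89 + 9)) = 6989437 / 2236415761254400 - 102973 * sqrt(7) / 1118207880627200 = 0.00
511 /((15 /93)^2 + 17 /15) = 7366065 /16712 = 440.77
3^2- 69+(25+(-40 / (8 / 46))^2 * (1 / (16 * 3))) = 12805 / 12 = 1067.08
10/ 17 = 0.59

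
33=33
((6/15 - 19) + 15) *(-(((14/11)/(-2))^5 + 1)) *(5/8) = 324549/161051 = 2.02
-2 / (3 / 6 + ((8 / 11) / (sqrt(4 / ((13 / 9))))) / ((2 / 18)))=484 / 7367 - 1056 * sqrt(13) / 7367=-0.45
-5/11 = -0.45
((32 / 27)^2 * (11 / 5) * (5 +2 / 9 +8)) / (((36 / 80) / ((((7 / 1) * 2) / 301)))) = 10723328 / 2539107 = 4.22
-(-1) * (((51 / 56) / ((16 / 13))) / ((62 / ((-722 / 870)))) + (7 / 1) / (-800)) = -751313 / 40275200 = -0.02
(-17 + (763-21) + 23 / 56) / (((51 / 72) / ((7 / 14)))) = 121869 / 238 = 512.05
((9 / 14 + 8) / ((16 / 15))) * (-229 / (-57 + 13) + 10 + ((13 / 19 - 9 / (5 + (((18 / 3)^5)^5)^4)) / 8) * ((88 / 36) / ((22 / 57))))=18671437935492338951927097403960318724813731530498004631906282378861247367710112685 / 146343371664015882965658619843404951800320191145941891225648120466767359690933344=127.59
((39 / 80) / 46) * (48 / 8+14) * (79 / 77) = 3081 / 14168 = 0.22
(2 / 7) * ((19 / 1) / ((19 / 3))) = 6 / 7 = 0.86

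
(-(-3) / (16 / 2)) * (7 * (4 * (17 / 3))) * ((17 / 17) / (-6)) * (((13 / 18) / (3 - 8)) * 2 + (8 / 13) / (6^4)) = 2.86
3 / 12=1 / 4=0.25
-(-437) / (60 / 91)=39767 / 60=662.78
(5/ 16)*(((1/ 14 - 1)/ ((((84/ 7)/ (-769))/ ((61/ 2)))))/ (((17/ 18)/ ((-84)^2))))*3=1728831195/ 136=12711994.08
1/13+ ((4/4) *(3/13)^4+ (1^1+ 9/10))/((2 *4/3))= 1806167/2284880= 0.79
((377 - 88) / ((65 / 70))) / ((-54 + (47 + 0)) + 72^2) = 0.06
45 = 45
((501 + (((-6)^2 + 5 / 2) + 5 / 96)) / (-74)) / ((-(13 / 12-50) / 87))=-4506339 / 347504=-12.97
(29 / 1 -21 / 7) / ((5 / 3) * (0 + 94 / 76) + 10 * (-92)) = -2964 / 104645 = -0.03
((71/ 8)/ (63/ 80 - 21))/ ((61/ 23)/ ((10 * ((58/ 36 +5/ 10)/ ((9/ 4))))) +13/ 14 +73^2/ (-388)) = 1203847600/ 34335385161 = 0.04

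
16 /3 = 5.33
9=9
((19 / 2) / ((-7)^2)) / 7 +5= 3449 / 686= 5.03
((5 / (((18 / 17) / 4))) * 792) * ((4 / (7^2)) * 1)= 59840 / 49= 1221.22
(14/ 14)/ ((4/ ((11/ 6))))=11/ 24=0.46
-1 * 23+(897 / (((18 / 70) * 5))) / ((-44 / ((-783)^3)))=334913966285 / 44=7611681051.93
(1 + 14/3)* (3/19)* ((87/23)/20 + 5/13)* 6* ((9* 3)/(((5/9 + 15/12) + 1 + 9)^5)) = 8402107719168/23168105517578125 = 0.00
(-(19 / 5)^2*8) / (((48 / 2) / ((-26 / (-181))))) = -9386 / 13575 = -0.69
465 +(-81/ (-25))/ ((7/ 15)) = 16518/ 35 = 471.94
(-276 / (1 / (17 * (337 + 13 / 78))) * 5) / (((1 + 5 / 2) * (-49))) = 2259980 / 49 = 46122.04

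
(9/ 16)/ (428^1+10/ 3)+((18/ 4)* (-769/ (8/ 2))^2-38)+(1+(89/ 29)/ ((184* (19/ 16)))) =166283.30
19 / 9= 2.11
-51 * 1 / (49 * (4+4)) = -51 / 392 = -0.13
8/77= 0.10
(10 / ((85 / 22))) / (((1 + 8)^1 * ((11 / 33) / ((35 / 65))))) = 308 / 663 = 0.46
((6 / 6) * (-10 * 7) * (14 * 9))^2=77792400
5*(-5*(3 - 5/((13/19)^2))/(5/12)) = 77880/169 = 460.83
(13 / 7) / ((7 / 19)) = 247 / 49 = 5.04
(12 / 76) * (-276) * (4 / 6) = -552 / 19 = -29.05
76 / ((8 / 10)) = 95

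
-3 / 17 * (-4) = 12 / 17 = 0.71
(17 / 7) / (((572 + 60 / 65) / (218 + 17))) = 51935 / 52136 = 1.00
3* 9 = 27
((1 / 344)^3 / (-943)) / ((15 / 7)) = -7 / 575808775680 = -0.00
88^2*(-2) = -15488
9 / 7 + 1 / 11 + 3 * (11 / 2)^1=2753 / 154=17.88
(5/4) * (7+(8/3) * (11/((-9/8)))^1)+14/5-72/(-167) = -1858741/90180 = -20.61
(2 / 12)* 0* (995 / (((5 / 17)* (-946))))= 0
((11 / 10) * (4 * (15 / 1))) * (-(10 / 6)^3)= -2750 / 9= -305.56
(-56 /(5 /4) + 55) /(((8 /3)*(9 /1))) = 17 /40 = 0.42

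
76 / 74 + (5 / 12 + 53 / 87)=8811 / 4292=2.05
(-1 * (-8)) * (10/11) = 80/11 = 7.27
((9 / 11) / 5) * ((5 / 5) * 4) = 36 / 55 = 0.65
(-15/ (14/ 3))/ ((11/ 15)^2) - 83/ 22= -8258/ 847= -9.75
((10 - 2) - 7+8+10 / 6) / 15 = 32 / 45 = 0.71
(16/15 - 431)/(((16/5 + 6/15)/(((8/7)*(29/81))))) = -748084/15309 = -48.87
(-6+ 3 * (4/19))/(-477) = 34/3021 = 0.01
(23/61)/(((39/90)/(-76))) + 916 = 673948/793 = 849.87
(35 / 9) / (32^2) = 35 / 9216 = 0.00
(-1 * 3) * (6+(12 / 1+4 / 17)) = -930 / 17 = -54.71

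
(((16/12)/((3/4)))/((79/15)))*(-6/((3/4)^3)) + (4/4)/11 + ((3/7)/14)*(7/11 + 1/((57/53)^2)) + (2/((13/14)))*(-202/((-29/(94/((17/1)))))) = 208254407103520/2659972177863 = 78.29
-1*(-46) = 46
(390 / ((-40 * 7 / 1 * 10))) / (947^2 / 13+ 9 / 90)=-0.00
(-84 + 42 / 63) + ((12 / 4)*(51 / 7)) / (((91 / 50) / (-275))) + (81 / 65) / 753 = -3385.92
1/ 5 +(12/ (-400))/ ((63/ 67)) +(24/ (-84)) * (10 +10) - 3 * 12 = -87247/ 2100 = -41.55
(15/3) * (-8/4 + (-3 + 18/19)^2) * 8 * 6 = 191760/361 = 531.19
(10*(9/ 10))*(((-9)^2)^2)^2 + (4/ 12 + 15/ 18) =2324522941/ 6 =387420490.17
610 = 610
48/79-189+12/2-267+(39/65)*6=-176088/395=-445.79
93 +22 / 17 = 1603 / 17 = 94.29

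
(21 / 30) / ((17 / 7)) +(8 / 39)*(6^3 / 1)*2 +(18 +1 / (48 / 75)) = 108.47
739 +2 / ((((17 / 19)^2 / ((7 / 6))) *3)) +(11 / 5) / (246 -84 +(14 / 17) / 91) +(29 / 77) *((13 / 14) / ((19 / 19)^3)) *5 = 741.73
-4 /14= -2 /7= -0.29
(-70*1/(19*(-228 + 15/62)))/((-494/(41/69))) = -88970/4572619857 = -0.00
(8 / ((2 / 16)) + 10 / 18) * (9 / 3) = 581 / 3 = 193.67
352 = 352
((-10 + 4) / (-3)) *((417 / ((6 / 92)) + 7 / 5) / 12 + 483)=20319 / 10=2031.90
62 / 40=31 / 20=1.55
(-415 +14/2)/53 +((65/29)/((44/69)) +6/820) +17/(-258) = -7586125607/1788422460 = -4.24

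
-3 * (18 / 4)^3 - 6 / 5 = -10983 / 40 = -274.58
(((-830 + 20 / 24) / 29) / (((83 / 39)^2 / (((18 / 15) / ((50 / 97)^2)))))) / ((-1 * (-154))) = -2847906711 / 15383137000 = -0.19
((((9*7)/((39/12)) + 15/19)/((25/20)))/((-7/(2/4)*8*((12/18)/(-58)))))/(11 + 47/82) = 17774361/16408210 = 1.08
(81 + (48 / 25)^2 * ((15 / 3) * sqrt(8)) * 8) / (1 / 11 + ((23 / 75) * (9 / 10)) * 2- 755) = -45056 * sqrt(2) / 115249- 12375 / 115249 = -0.66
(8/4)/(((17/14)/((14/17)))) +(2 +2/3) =4.02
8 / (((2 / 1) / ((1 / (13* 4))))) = 0.08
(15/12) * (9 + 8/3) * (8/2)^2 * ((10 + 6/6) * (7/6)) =26950/9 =2994.44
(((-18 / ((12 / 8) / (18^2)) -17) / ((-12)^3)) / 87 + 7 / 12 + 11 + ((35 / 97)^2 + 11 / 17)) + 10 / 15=313886993377 / 24046694208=13.05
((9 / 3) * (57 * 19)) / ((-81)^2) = 361 / 729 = 0.50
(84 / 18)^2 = 196 / 9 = 21.78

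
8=8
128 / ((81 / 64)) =8192 / 81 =101.14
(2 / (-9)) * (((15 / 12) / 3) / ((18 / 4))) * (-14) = 70 / 243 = 0.29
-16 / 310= -8 / 155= -0.05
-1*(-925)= 925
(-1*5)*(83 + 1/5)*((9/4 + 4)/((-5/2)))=1040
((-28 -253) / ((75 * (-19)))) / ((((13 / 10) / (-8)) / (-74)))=332704 / 3705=89.80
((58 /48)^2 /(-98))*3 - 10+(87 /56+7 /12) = -148793 /18816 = -7.91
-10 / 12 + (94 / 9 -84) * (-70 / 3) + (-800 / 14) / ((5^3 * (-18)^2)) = 9726667 / 5670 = 1715.46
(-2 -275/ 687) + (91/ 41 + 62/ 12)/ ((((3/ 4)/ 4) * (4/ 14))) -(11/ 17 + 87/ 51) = 191232169/ 1436517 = 133.12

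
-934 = -934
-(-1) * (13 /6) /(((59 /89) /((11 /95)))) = 12727 /33630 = 0.38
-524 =-524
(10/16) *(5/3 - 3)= -5/6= -0.83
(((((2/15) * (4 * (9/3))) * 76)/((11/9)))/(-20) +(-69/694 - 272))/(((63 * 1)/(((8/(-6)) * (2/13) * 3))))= 16270636/6011775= 2.71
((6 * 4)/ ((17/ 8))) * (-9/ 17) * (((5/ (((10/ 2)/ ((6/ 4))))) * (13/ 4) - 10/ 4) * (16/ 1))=-65664/ 289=-227.21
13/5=2.60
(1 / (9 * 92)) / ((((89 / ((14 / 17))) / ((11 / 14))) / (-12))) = -11 / 104397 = -0.00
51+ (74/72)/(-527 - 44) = 1048319/20556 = 51.00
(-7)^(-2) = 1/49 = 0.02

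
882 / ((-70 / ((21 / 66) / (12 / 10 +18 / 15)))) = -147 / 88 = -1.67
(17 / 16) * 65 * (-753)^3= -29486771474.06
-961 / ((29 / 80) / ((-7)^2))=-3767120 / 29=-129900.69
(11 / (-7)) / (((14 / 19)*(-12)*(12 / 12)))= 0.18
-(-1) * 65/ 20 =13/ 4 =3.25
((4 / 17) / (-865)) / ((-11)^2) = -4 / 1779305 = -0.00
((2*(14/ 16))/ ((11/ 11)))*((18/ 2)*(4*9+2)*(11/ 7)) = 1881/ 2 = 940.50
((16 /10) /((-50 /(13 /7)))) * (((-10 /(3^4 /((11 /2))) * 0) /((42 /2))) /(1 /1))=0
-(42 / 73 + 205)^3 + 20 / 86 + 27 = -145327814290842 / 16727731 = -8687837.84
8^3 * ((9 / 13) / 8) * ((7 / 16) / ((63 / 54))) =216 / 13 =16.62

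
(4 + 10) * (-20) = -280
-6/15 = -0.40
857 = 857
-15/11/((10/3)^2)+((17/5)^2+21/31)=413111/34100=12.11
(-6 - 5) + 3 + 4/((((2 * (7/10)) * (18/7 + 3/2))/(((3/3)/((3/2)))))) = -1288/171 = -7.53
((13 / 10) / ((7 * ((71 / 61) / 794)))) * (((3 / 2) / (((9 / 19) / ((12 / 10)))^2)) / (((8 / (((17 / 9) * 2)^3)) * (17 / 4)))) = 262759680872 / 135867375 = 1933.94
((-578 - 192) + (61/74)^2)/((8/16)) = -4212799/2738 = -1538.64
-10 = -10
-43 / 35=-1.23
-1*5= -5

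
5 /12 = 0.42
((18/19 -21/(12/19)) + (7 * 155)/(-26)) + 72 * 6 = 357.97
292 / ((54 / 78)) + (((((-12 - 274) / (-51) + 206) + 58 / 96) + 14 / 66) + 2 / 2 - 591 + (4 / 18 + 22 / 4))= 149373 / 2992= 49.92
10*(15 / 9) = 50 / 3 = 16.67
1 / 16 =0.06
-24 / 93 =-8 / 31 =-0.26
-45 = -45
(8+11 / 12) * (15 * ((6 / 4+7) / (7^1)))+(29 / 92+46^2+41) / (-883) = 159.97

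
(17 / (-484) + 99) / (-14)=-47899 / 6776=-7.07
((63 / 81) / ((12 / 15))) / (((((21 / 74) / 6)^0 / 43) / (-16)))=-6020 / 9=-668.89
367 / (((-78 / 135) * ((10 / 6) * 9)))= -1101 / 26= -42.35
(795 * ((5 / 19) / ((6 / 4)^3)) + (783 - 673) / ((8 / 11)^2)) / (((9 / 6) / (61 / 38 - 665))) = -4137651205 / 34656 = -119392.06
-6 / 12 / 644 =-1 / 1288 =-0.00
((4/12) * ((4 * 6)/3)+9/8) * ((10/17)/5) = 91/204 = 0.45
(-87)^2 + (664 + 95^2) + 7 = 17265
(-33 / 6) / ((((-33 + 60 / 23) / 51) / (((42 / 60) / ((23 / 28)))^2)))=897974 / 133975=6.70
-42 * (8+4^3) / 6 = -504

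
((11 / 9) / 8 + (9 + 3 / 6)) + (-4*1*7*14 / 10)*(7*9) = -885581 / 360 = -2459.95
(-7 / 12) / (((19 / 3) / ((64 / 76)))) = -28 / 361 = -0.08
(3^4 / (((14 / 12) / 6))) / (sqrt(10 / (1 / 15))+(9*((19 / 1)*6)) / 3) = 166212 / 136283 - 2430*sqrt(6) / 136283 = 1.18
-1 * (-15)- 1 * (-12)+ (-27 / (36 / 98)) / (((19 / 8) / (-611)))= 359781 / 19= 18935.84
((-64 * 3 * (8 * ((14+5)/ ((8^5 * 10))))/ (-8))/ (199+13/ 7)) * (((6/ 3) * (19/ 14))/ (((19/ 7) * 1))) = 21/ 378880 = 0.00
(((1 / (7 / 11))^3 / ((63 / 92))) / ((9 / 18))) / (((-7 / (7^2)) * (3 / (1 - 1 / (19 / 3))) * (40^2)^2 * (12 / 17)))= -520421 / 42230160000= -0.00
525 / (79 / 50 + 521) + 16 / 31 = 1231814 / 809999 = 1.52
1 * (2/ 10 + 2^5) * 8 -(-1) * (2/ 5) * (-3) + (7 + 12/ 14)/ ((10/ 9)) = 18443/ 70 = 263.47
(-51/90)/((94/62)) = -527/1410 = -0.37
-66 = -66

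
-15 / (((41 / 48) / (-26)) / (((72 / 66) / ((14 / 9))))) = 1010880 / 3157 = 320.20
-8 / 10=-4 / 5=-0.80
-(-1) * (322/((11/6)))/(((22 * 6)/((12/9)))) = 644/363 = 1.77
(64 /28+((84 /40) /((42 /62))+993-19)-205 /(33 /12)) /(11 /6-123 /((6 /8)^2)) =-2090181 /500885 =-4.17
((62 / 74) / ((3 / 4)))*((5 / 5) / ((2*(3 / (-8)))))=-496 / 333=-1.49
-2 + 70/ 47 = -24/ 47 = -0.51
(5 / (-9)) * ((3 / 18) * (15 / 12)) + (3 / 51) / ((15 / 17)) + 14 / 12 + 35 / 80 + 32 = 72479 / 2160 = 33.56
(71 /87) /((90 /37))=0.34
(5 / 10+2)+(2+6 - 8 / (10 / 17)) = -31 / 10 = -3.10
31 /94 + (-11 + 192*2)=35093 /94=373.33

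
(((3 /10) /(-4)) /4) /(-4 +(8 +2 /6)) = -9 /2080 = -0.00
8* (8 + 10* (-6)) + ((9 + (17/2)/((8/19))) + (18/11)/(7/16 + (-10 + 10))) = -471945/1232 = -383.07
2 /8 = 1 /4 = 0.25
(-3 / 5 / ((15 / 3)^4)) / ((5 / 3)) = -9 / 15625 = -0.00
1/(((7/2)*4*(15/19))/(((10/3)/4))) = 19/252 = 0.08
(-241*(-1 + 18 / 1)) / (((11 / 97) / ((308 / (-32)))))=2781863 / 8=347732.88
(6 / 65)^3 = 0.00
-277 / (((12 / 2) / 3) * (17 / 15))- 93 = -7317 / 34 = -215.21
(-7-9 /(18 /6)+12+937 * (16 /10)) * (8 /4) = 15012 /5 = 3002.40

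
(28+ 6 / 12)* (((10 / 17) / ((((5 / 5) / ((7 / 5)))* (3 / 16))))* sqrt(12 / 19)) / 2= 112* sqrt(57) / 17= 49.74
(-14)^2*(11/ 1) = 2156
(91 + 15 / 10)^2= 34225 / 4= 8556.25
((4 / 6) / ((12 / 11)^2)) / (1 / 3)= 121 / 72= 1.68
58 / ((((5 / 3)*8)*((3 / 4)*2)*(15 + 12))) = 29 / 270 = 0.11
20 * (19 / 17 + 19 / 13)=11400 / 221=51.58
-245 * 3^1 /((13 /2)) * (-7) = 10290 /13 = 791.54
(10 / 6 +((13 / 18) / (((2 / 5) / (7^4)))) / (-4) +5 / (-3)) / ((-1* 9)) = 156065 / 1296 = 120.42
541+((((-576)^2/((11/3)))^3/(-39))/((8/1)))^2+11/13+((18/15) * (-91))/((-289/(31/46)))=56100990500518040983775441637325245627/9950353242115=5638090340659451795831994.00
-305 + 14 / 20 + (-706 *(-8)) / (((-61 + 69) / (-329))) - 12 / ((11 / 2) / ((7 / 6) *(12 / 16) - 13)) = -25580703 / 110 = -232551.85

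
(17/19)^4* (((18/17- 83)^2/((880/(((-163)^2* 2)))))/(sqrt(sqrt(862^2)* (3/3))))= 14899623160009* sqrt(862)/49428148880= 8850.23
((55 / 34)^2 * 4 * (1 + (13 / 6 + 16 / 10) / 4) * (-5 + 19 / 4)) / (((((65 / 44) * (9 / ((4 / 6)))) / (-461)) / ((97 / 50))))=13867770191 / 60863400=227.85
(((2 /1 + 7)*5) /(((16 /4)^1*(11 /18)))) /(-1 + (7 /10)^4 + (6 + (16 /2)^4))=2025000 /451136411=0.00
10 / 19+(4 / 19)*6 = 34 / 19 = 1.79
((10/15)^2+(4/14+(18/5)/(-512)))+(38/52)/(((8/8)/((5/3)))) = 2034869/1048320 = 1.94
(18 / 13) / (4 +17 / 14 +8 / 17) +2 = 13154 / 5863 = 2.24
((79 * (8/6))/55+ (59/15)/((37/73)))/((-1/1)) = -59069/6105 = -9.68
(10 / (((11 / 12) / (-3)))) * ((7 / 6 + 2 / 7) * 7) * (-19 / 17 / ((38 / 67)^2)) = 4107435 / 3553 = 1156.05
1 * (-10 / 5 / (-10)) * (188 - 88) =20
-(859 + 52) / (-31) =911 / 31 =29.39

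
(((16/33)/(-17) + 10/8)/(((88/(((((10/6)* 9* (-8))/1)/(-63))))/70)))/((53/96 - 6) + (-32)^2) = 1096400/603406551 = 0.00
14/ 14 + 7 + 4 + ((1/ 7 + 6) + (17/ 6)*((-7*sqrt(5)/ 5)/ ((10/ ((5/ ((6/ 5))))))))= 14.45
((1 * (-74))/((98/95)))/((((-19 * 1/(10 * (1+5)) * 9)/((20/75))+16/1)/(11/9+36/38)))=-31376/1071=-29.30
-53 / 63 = -0.84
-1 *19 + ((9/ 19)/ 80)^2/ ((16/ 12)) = -175590157/ 9241600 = -19.00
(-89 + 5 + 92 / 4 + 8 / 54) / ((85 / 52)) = -85436 / 2295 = -37.23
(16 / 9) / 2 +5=53 / 9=5.89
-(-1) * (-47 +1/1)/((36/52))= -598/9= -66.44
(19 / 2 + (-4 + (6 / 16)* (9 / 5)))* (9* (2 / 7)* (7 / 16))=2223 / 320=6.95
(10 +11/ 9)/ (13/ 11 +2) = 3.53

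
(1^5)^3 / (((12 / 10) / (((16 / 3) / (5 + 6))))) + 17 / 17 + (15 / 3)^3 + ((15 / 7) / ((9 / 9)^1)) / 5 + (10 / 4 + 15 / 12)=361975 / 2772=130.58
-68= -68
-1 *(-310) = 310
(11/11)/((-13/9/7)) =-63/13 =-4.85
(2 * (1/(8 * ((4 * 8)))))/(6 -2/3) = 3/2048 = 0.00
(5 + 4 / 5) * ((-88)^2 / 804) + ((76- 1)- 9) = 122474 / 1005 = 121.86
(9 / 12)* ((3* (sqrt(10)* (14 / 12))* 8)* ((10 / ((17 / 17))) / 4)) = 105* sqrt(10) / 2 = 166.02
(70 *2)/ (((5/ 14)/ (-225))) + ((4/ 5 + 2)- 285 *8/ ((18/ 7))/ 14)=-1323908/ 15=-88260.53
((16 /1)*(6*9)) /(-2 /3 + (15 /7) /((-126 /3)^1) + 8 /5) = 1270080 /1297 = 979.24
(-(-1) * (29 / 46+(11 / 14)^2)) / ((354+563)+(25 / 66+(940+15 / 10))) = 185625 / 276534244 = 0.00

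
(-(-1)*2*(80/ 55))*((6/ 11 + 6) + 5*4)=9344/ 121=77.22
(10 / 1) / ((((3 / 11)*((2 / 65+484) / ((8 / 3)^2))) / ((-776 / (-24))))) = 22193600 / 1274211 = 17.42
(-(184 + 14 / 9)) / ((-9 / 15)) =8350 / 27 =309.26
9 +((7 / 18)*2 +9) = 169 / 9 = 18.78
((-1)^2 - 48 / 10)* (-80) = 304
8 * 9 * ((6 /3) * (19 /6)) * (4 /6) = 304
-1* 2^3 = -8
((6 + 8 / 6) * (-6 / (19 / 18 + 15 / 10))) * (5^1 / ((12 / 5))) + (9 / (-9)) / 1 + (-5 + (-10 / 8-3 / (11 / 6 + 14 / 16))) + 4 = -240559 / 5980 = -40.23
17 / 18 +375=6767 / 18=375.94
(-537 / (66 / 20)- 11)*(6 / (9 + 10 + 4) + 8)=-363090 / 253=-1435.14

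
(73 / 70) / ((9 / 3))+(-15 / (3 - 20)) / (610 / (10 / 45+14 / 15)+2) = 17179157 / 49183890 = 0.35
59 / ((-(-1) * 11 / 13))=69.73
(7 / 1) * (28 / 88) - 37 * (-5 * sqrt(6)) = 49 / 22 + 185 * sqrt(6) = 455.38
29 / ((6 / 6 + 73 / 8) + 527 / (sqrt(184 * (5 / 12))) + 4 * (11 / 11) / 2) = -2587960 / 25579949 + 489056 * sqrt(690) / 25579949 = 0.40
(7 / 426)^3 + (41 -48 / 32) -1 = 2976388219 / 77308776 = 38.50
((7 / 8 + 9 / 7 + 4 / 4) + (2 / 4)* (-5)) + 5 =317 / 56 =5.66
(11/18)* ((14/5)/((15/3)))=77/225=0.34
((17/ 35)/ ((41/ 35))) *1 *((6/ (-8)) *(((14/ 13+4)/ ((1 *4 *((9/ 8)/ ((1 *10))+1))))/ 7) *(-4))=67320/ 332059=0.20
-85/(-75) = 17/15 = 1.13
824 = 824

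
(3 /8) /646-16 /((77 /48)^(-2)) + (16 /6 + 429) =1135165 /2907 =390.49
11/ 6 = 1.83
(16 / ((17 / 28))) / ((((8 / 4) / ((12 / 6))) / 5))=2240 / 17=131.76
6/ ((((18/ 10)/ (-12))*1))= -40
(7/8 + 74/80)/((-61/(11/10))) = -99/3050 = -0.03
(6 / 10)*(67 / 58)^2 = 13467 / 16820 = 0.80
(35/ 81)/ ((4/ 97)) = 3395/ 324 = 10.48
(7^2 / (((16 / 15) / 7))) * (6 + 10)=5145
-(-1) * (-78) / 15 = -26 / 5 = -5.20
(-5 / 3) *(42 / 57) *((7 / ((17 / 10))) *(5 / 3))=-24500 / 2907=-8.43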